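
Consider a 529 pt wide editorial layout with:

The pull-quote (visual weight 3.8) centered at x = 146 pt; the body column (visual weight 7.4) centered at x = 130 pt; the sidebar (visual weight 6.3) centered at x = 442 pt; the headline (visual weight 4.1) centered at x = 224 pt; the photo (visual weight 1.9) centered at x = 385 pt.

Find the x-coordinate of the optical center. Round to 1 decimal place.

Total weight = 3.8 + 7.4 + 6.3 + 4.1 + 1.9 = 23.5.
x: (3.8·146 + 7.4·130 + 6.3·442 + 4.1·224 + 1.9·385) / 23.5 = 5951.3 / 23.5 ≈ 253.25

x ≈ 253.2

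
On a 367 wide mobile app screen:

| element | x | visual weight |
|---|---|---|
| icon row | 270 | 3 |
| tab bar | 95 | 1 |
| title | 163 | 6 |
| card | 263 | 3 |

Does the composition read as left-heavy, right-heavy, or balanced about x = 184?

right-heavy

Weights sum to 3 + 1 + 6 + 3 = 13.
x-moment: 3·270 + 1·95 + 6·163 + 3·263 = 2672; centroid 2672/13 ≈ 205.54.
205.5 lies right of the midline 184, so the layout is right-heavy.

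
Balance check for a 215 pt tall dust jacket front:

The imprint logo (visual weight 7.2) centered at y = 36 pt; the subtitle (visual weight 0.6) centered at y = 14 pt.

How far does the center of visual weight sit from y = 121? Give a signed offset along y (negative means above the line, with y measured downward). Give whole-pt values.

Total weight = 7.2 + 0.6 = 7.8.
y: (7.2·36 + 0.6·14) / 7.8 = 267.6 / 7.8 ≈ 34.31
Against y = 121, that's 34.31 − 121 = -86.69.

≈ -87 pt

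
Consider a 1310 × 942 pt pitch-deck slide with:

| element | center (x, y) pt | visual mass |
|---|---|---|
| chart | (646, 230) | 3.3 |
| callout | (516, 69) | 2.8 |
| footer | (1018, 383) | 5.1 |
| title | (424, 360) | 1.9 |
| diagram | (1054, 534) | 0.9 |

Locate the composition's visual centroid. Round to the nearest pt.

Weights sum to 3.3 + 2.8 + 5.1 + 1.9 + 0.9 = 14.0.
x: (3.3·646 + 2.8·516 + 5.1·1018 + 1.9·424 + 0.9·1054) / 14.0 = 10522.6 / 14.0 ≈ 751.61
y: (3.3·230 + 2.8·69 + 5.1·383 + 1.9·360 + 0.9·534) / 14.0 = 4070.1 / 14.0 ≈ 290.72

(752, 291)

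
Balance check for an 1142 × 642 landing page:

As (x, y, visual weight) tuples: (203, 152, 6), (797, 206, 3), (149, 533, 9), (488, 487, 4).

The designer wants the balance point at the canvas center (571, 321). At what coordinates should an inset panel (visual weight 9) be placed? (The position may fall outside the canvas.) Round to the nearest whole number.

With the inset panel, Σw becomes 6 + 3 + 9 + 4 + 9 = 31.
x: need Σw·x = 31·571 = 17701. Existing = 6·203 + 3·797 + 9·149 + 4·488 = 6902. Remainder 10799 / 9 ≈ 1199.89.
y: need Σw·y = 31·321 = 9951. Existing = 6·152 + 3·206 + 9·533 + 4·487 = 8275. Remainder 1676 / 9 ≈ 186.22.

(1200, 186)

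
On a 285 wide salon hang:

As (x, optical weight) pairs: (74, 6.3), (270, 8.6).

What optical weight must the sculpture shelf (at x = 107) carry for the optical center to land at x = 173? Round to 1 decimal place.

Existing Σw = 14.9 (6.3 + 8.6); existing moment 6.3·74 + 8.6·270 = 2788.2.
For the centroid to hit 173: (2788.2 + w·107) / (14.9 + w) = 173.
So w = (173·14.9 − 2788.2)/(107 − 173) = -210.5/-66 ≈ 3.19.

w ≈ 3.2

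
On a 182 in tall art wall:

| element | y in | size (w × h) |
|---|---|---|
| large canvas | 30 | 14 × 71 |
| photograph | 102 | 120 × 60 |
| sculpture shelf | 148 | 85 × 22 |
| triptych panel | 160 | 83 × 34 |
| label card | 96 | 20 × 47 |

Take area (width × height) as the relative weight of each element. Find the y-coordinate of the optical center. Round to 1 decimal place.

y ≈ 114.5

Areas → weights: large canvas 14·71 = 994, photograph 120·60 = 7200, sculpture shelf 85·22 = 1870, triptych panel 83·34 = 2822, label card 20·47 = 940; Σw = 13826.
y: (994·30 + 7200·102 + 1870·148 + 2822·160 + 940·96) / 13826 = 1582740 / 13826 ≈ 114.48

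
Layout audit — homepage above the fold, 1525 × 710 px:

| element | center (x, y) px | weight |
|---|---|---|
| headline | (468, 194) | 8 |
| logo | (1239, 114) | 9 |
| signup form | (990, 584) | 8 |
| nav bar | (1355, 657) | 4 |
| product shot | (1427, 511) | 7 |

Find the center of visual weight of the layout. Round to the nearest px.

(1062, 374)

Total weight = 8 + 9 + 8 + 4 + 7 = 36.
x: (8·468 + 9·1239 + 8·990 + 4·1355 + 7·1427) / 36 = 38224 / 36 ≈ 1061.78
y: (8·194 + 9·114 + 8·584 + 4·657 + 7·511) / 36 = 13455 / 36 ≈ 373.75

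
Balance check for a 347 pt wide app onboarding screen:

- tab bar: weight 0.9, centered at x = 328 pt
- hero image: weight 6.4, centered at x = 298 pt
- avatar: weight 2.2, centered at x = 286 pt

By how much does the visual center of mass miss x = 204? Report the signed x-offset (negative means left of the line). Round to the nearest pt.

≈ 94 pt

Σw = 0.9 + 6.4 + 2.2 = 9.5.
Σw·x = 0.9·328 + 6.4·298 + 2.2·286 = 2831.6, so x̄ = 2831.6/9.5 ≈ 298.06.
Offset from x = 204: 298.06 − 204 ≈ 94.06.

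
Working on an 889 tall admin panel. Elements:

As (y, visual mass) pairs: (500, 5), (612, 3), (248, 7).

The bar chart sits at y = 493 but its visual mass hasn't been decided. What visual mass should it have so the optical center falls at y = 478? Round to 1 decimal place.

Fixed elements: Σw = 5 + 3 + 7 = 15, Σw·y = 5·500 + 3·612 + 7·248 = 6072.
Balance at y = 478 requires (6072 + w·493) / (15 + w) = 478.
Solving: w = (478·15 − 6072) / (493 − 478) = 1098 / 15 ≈ 73.20.

w ≈ 73.2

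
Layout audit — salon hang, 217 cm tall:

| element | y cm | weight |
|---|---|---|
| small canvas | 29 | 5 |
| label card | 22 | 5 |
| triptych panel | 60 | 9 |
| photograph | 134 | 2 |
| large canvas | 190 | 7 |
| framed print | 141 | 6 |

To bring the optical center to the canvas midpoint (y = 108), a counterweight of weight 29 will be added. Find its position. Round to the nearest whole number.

After adding the counterweight, total weight = 5 + 5 + 9 + 2 + 7 + 6 + 29 = 63.
Along y: (3239 + 29·y) / 63 = 108 (existing moment 5·29 + 5·22 + 9·60 + 2·134 + 7·190 + 6·141 = 3239) ⇒ y = (6804 − 3239) / 29 ≈ 122.93.

y ≈ 123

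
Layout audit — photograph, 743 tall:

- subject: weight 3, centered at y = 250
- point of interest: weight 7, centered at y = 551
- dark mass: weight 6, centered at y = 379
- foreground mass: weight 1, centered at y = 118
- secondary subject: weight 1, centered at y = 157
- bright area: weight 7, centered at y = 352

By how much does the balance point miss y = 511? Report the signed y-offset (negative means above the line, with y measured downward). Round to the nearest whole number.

Σw = 3 + 7 + 6 + 1 + 1 + 7 = 25.
Σw·y = 9620; ȳ = 9620/25 ≈ 384.80.
Against y = 511, that's 384.80 − 511 = -126.20.

≈ -126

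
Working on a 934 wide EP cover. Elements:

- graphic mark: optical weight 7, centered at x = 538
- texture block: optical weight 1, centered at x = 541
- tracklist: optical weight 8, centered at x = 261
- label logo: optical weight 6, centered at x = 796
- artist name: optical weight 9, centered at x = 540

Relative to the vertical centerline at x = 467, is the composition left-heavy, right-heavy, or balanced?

Σw = 7 + 1 + 8 + 6 + 9 = 31.
x: (7·538 + 1·541 + 8·261 + 6·796 + 9·540) / 31 = 16031 / 31 ≈ 517.13
Since 517.1 is right of 467, the composition reads right-heavy.

right-heavy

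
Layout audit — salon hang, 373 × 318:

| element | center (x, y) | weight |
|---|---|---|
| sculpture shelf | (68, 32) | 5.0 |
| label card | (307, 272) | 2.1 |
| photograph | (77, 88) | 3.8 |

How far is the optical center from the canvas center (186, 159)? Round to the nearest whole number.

Total weight = 5.0 + 2.1 + 3.8 = 10.9.
x-moment: 5.0·68 + 2.1·307 + 3.8·77 = 1277.3; centroid 1277.3/10.9 ≈ 117.18.
y-moment: 5.0·32 + 2.1·272 + 3.8·88 = 1065.6; centroid 1065.6/10.9 ≈ 97.76.
Offset from (186, 159): Δx ≈ -68.82, Δy ≈ -61.24; distance = √(Δx² + Δy²) ≈ 92.12.

≈ 92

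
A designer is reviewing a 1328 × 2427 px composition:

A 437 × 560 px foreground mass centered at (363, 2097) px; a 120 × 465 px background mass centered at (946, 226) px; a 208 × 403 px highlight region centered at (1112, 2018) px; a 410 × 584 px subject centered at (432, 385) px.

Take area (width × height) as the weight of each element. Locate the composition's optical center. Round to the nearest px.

(542, 1262)

Areas → weights: foreground mass 437·560 = 244720, background mass 120·465 = 55800, highlight region 208·403 = 83824, subject 410·584 = 239440; Σw = 623784.
Σw·x = 244720·363 + 55800·946 + 83824·1112 + 239440·432 = 338270528, so x̄ = 338270528/623784 ≈ 542.29.
Σw·y = 244720·2097 + 55800·226 + 83824·2018 + 239440·385 = 787129872, so ȳ = 787129872/623784 ≈ 1261.86.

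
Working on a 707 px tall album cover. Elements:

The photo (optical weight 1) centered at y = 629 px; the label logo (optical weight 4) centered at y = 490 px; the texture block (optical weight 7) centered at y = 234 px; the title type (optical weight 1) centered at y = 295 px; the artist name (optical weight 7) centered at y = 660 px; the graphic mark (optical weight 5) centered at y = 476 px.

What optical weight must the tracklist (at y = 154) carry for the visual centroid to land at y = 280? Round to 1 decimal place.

w ≈ 35.9

Fixed elements: Σw = 1 + 4 + 7 + 1 + 7 + 5 = 25, Σw·y = 1·629 + 4·490 + 7·234 + 1·295 + 7·660 + 5·476 = 11522.
Balance at y = 280 requires (11522 + w·154) / (25 + w) = 280.
So w = (280·25 − 11522)/(154 − 280) = -4522/-126 ≈ 35.89.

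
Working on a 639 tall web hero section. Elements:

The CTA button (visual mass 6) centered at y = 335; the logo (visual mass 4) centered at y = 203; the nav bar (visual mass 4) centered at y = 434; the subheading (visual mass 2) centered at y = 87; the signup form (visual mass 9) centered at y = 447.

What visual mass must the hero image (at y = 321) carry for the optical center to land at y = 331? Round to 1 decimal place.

w ≈ 48.0

Existing Σw = 25 (6 + 4 + 4 + 2 + 9); existing moment 6·335 + 4·203 + 4·434 + 2·87 + 9·447 = 8755.
Balance at y = 331 requires (8755 + w·321) / (25 + w) = 331.
Rearranging, w·(321 − 331) = 331·25 − 8755 = -480, so w ≈ -480/-10 = 48.00.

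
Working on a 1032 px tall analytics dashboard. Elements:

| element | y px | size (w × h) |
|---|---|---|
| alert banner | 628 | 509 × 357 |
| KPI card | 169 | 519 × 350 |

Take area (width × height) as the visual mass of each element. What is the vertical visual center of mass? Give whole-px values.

y ≈ 399

Taking area as weight: alert banner 509·357 = 181713, KPI card 519·350 = 181650. Sum 363363.
y: (181713·628 + 181650·169) / 363363 = 144814614 / 363363 ≈ 398.54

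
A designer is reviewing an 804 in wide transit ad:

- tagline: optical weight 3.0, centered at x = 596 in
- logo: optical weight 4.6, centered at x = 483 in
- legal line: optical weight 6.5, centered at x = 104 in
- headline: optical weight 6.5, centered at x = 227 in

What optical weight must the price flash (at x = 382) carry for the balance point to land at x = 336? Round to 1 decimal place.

Known weights sum to 3.0 + 4.6 + 6.5 + 6.5 = 20.6; their moment is 3.0·596 + 4.6·483 + 6.5·104 + 6.5·227 = 6161.3.
Balance at x = 336 requires (6161.3 + w·382) / (20.6 + w) = 336.
So w = (336·20.6 − 6161.3)/(382 − 336) = 760.3/46 ≈ 16.53.

w ≈ 16.5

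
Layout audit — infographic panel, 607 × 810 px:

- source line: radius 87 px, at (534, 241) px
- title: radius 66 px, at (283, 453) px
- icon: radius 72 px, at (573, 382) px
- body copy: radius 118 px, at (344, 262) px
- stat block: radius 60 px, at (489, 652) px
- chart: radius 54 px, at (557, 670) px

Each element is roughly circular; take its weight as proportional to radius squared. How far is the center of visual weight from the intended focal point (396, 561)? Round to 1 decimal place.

r² weights: source line 87² = 7569, title 66² = 4356, icon 72² = 5184, body copy 118² = 13924, stat block 60² = 3600, chart 54² = 2916. Total = 37549.
x: moment 16419494 / weight 37549 ≈ 437.28
Σw·y = 13726693; ȳ = 13726693/37549 ≈ 365.57.
Relative to (396, 561): Δ = (41.28, -195.43); |Δ| = √(41.28² + -195.43²) ≈ 199.74.

≈ 199.7 px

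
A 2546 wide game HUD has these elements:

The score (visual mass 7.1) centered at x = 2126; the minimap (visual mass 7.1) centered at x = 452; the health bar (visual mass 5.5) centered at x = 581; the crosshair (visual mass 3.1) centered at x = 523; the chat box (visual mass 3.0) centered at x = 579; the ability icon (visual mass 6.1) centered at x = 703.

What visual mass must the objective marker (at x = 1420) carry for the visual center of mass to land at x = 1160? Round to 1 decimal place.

w ≈ 30.2

Fixed elements: Σw = 7.1 + 7.1 + 5.5 + 3.1 + 3.0 + 6.1 = 31.9, Σw·x = 7.1·2126 + 7.1·452 + 5.5·581 + 3.1·523 + 3.0·579 + 6.1·703 = 29145.9.
Balance at x = 1160 requires (29145.9 + w·1420) / (31.9 + w) = 1160.
Solving: w = (1160·31.9 − 29145.9) / (1420 − 1160) = 7858.1 / 260 ≈ 30.22.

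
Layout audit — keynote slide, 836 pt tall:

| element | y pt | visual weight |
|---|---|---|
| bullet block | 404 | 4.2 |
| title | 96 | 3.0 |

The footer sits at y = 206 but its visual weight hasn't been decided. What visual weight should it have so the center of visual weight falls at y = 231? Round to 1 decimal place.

Existing Σw = 7.2 (4.2 + 3.0); existing moment 4.2·404 + 3.0·96 = 1984.8.
For the centroid to hit 231: (1984.8 + w·206) / (7.2 + w) = 231.
So w = (231·7.2 − 1984.8)/(206 − 231) = -321.6/-25 ≈ 12.86.

w ≈ 12.9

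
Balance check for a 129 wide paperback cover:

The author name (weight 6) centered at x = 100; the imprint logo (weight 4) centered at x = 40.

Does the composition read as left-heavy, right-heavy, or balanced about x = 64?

Σw = 6 + 4 = 10.
x: (6·100 + 4·40) / 10 = 760 / 10 ≈ 76.00
76.0 lies right of the midline 64, so the layout is right-heavy.

right-heavy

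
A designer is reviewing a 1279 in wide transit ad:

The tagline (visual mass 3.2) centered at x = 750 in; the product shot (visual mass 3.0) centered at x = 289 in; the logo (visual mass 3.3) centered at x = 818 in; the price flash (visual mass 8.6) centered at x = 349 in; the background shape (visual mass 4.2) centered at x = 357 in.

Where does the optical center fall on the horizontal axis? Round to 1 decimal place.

x ≈ 469.4

Weights sum to 3.2 + 3.0 + 3.3 + 8.6 + 4.2 = 22.3.
Σw·x = 3.2·750 + 3.0·289 + 3.3·818 + 8.6·349 + 4.2·357 = 10467.2, so x̄ = 10467.2/22.3 ≈ 469.38.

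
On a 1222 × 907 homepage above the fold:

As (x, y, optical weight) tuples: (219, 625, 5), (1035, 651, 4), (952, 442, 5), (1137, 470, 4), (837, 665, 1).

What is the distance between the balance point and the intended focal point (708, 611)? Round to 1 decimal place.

Total weight = 5 + 4 + 5 + 4 + 1 = 19.
Σw·x = 5·219 + 4·1035 + 5·952 + 4·1137 + 1·837 = 15380, so x̄ = 15380/19 ≈ 809.47.
Σw·y = 5·625 + 4·651 + 5·442 + 4·470 + 1·665 = 10484, so ȳ = 10484/19 ≈ 551.79.
Offset from (708, 611): Δx ≈ 101.47, Δy ≈ -59.21; distance = √(Δx² + Δy²) ≈ 117.49.

≈ 117.5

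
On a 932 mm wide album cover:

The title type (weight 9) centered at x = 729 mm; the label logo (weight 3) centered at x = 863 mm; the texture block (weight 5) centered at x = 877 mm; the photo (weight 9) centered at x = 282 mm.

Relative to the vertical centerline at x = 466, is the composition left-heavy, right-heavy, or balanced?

right-heavy

Total weight = 9 + 3 + 5 + 9 = 26.
x: (9·729 + 3·863 + 5·877 + 9·282) / 26 = 16073 / 26 ≈ 618.19
Since 618.2 is right of 466, the composition reads right-heavy.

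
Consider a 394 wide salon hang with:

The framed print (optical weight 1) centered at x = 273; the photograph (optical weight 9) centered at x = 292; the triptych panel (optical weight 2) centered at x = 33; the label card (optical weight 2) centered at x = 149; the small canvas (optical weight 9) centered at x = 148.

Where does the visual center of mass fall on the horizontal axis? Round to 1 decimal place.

Σw = 1 + 9 + 2 + 2 + 9 = 23.
x-moment: 1·273 + 9·292 + 2·33 + 2·149 + 9·148 = 4597; centroid 4597/23 ≈ 199.87.

x ≈ 199.9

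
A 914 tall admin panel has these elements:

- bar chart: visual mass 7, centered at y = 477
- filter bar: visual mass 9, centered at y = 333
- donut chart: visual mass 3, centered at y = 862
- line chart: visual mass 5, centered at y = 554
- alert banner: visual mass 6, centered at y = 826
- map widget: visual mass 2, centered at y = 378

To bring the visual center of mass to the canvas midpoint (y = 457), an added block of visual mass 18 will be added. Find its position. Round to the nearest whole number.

y ≈ 303

With the added block, Σw becomes 7 + 9 + 3 + 5 + 6 + 2 + 18 = 50.
Along y: (17404 + 18·y) / 50 = 457 (existing moment 7·477 + 9·333 + 3·862 + 5·554 + 6·826 + 2·378 = 17404) ⇒ y = (22850 − 17404) / 18 ≈ 302.56.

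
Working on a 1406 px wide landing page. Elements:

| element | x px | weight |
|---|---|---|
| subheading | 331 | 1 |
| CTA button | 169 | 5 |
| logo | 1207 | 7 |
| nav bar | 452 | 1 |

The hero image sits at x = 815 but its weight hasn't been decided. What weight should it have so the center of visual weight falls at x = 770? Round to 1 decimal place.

Known weights sum to 1 + 5 + 7 + 1 = 14; their moment is 1·331 + 5·169 + 7·1207 + 1·452 = 10077.
Balance at x = 770 requires (10077 + w·815) / (14 + w) = 770.
Solving: w = (770·14 − 10077) / (815 − 770) = 703 / 45 ≈ 15.62.

w ≈ 15.6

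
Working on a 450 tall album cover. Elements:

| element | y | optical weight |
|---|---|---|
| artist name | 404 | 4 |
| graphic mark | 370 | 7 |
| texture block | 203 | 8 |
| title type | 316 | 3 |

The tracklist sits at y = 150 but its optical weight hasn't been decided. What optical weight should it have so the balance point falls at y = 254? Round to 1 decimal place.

Known weights sum to 4 + 7 + 8 + 3 = 22; their moment is 4·404 + 7·370 + 8·203 + 3·316 = 6778.
Set Σw·y/Σw = 254: (6778 + 150w) = 254·(22 + w).
So w = (254·22 − 6778)/(150 − 254) = -1190/-104 ≈ 11.44.

w ≈ 11.4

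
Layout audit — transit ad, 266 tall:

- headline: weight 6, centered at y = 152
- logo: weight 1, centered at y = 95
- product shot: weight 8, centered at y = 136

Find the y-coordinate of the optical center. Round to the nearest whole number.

Σw = 6 + 1 + 8 = 15.
Σw·y = 6·152 + 1·95 + 8·136 = 2095, so ȳ = 2095/15 ≈ 139.67.

y ≈ 140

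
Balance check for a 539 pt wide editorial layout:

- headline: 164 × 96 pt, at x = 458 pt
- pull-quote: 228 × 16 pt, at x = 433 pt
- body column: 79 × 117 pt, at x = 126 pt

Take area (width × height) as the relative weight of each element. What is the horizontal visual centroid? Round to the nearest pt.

Taking area as weight: headline 164·96 = 15744, pull-quote 228·16 = 3648, body column 79·117 = 9243. Sum 28635.
Σw·x = 15744·458 + 3648·433 + 9243·126 = 9954954, so x̄ = 9954954/28635 ≈ 347.65.

x ≈ 348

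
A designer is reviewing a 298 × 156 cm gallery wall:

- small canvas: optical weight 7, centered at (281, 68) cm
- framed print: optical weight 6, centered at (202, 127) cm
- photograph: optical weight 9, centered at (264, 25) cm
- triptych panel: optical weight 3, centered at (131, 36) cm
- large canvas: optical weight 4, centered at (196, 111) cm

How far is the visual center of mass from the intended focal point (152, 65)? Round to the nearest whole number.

Σw = 7 + 6 + 9 + 3 + 4 = 29.
x-moment: 7·281 + 6·202 + 9·264 + 3·131 + 4·196 = 6732; centroid 6732/29 ≈ 232.14.
y-moment: 7·68 + 6·127 + 9·25 + 3·36 + 4·111 = 2015; centroid 2015/29 ≈ 69.48.
From (152, 65): dx = 80.14, dy = 4.48, so the distance is √(dx²+dy²) ≈ 80.26.

≈ 80 cm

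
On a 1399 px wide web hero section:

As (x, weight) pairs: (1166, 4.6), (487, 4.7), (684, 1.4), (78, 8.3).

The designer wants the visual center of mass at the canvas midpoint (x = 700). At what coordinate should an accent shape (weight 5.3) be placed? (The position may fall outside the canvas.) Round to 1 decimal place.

x ≈ 1462.7

New total weight: (4.6 + 4.7 + 1.4 + 8.3) + 5.3 = 24.3.
x: target moment 24.3×700 = 17010.0; current 4.6·1166 + 4.7·487 + 1.4·684 + 8.3·78 = 9257.5; the accent shape supplies 7752.5, so x = 7752.5/5.3 ≈ 1462.74.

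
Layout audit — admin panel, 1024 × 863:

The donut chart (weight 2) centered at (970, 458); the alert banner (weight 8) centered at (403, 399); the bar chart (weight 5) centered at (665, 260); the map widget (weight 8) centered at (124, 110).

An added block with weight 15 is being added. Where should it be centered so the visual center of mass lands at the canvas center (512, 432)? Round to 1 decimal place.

After adding the added block, total weight = 2 + 8 + 5 + 8 + 15 = 38.
Along x: (9481 + 15·x) / 38 = 512 (existing moment 2·970 + 8·403 + 5·665 + 8·124 = 9481) ⇒ x = (19456 − 9481) / 15 ≈ 665.00.
Along y: (6288 + 15·y) / 38 = 432 (existing moment 2·458 + 8·399 + 5·260 + 8·110 = 6288) ⇒ y = (16416 − 6288) / 15 ≈ 675.20.

(665.0, 675.2)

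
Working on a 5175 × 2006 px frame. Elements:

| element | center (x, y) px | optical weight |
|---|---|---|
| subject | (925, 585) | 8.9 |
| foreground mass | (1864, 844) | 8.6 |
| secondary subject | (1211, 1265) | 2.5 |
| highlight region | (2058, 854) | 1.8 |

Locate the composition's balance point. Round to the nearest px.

Weights sum to 8.9 + 8.6 + 2.5 + 1.8 = 21.8.
x-moment: 8.9·925 + 8.6·1864 + 2.5·1211 + 1.8·2058 = 30994.8; centroid 30994.8/21.8 ≈ 1421.78.
y-moment: 8.9·585 + 8.6·844 + 2.5·1265 + 1.8·854 = 17164.6; centroid 17164.6/21.8 ≈ 787.37.

(1422, 787)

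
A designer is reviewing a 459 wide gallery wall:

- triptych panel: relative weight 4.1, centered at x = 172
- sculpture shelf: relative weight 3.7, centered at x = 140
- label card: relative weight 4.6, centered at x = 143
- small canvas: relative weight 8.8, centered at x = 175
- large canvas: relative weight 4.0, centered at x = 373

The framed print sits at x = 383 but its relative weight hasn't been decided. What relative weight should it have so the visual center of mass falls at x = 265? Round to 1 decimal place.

Existing Σw = 25.2 (4.1 + 3.7 + 4.6 + 8.8 + 4.0); existing moment 4.1·172 + 3.7·140 + 4.6·143 + 8.8·175 + 4.0·373 = 4913.0.
For the centroid to hit 265: (4913.0 + w·383) / (25.2 + w) = 265.
Rearranging, w·(383 − 265) = 265·25.2 − 4913.0 = 1765.0, so w ≈ 1765.0/118 = 14.96.

w ≈ 15.0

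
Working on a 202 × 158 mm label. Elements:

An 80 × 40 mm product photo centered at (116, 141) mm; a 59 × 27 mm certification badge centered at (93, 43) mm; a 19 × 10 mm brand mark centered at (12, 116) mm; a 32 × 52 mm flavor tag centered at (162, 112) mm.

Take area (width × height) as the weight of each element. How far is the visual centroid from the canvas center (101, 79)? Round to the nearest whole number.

≈ 35 mm

Taking area as weight: product photo 80·40 = 3200, certification badge 59·27 = 1593, brand mark 19·10 = 190, flavor tag 32·52 = 1664. Sum 6647.
x: (3200·116 + 1593·93 + 190·12 + 1664·162) / 6647 = 791197 / 6647 ≈ 119.03
y: (3200·141 + 1593·43 + 190·116 + 1664·112) / 6647 = 728107 / 6647 ≈ 109.54
Relative to (101, 79): Δ = (18.03, 30.54); |Δ| = √(18.03² + 30.54²) ≈ 35.46.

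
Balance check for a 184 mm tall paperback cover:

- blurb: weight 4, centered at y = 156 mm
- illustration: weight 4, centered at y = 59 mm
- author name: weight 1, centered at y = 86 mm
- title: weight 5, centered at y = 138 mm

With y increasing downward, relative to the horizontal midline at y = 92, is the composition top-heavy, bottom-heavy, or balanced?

Weights sum to 4 + 4 + 1 + 5 = 14.
y-moment: 4·156 + 4·59 + 1·86 + 5·138 = 1636; centroid 1636/14 ≈ 116.86.
116.9 lies below (larger y than) the midline 92, so the layout is bottom-heavy.

bottom-heavy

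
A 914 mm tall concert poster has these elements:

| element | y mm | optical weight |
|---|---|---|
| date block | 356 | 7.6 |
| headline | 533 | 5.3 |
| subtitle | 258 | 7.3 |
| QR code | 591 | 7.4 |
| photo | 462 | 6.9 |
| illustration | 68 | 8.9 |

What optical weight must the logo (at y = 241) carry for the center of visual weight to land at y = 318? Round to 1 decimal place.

w ≈ 23.1

Known weights sum to 7.6 + 5.3 + 7.3 + 7.4 + 6.9 + 8.9 = 43.4; their moment is 7.6·356 + 5.3·533 + 7.3·258 + 7.4·591 + 6.9·462 + 8.9·68 = 15580.3.
For the centroid to hit 318: (15580.3 + w·241) / (43.4 + w) = 318.
So w = (318·43.4 − 15580.3)/(241 − 318) = -1779.1/-77 ≈ 23.11.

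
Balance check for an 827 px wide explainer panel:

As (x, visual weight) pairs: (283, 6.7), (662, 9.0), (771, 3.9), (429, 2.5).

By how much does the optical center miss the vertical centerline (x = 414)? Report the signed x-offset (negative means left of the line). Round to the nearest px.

Σw = 6.7 + 9.0 + 3.9 + 2.5 = 22.1.
x: (6.7·283 + 9.0·662 + 3.9·771 + 2.5·429) / 22.1 = 11933.5 / 22.1 ≈ 539.98
Difference: 539.98 − 414 ≈ 125.98.

≈ 126 px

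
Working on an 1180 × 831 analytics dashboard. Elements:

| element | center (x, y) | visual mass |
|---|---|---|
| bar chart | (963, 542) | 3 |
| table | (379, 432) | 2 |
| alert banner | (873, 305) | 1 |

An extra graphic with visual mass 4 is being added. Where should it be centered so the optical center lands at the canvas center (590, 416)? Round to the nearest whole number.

New total weight: (3 + 2 + 1) + 4 = 10.
x: target moment 10×590 = 5900; current 3·963 + 2·379 + 1·873 = 4520; the extra graphic supplies 1380, so x = 1380/4 ≈ 345.00.
y: target moment 10×416 = 4160; current 3·542 + 2·432 + 1·305 = 2795; the extra graphic supplies 1365, so y = 1365/4 ≈ 341.25.

(345, 341)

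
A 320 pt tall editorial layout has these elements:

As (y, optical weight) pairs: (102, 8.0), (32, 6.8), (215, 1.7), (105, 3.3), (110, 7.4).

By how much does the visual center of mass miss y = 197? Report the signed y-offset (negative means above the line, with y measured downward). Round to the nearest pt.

Total weight = 8.0 + 6.8 + 1.7 + 3.3 + 7.4 = 27.2.
y: (8.0·102 + 6.8·32 + 1.7·215 + 3.3·105 + 7.4·110) / 27.2 = 2559.6 / 27.2 ≈ 94.10
Difference: 94.10 − 197 ≈ -102.90.

≈ -103 pt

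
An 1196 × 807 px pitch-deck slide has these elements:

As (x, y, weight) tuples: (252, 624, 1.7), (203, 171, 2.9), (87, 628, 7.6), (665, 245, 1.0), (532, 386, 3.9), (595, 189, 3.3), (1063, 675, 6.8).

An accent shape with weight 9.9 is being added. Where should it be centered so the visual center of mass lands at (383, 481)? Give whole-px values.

(61, 460)

With the accent shape, Σw becomes 1.7 + 2.9 + 7.6 + 1.0 + 3.9 + 3.3 + 6.8 + 9.9 = 37.1.
Along x: (13610.0 + 9.9·x) / 37.1 = 383 (existing moment 1.7·252 + 2.9·203 + 7.6·87 + 1.0·665 + 3.9·532 + 3.3·595 + 6.8·1063 = 13610.0) ⇒ x = (14209.3 − 13610.0) / 9.9 ≈ 60.54.
Along y: (13293.6 + 9.9·y) / 37.1 = 481 (existing moment 1.7·624 + 2.9·171 + 7.6·628 + 1.0·245 + 3.9·386 + 3.3·189 + 6.8·675 = 13293.6) ⇒ y = (17845.1 − 13293.6) / 9.9 ≈ 459.75.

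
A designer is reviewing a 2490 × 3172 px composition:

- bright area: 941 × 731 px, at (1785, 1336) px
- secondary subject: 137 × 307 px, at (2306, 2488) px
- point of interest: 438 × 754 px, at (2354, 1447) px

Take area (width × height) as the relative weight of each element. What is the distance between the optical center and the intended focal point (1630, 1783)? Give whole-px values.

≈ 509 px

Areas: bright area 941·731 = 687871, secondary subject 137·307 = 42059, point of interest 438·754 = 330252. Total weight = 1060182.
x-moment: 687871·1785 + 42059·2306 + 330252·2354 = 2102250997; centroid 2102250997/1060182 ≈ 1982.92.
y-moment: 687871·1336 + 42059·2488 + 330252·1447 = 1501513092; centroid 1501513092/1060182 ≈ 1416.28.
Relative to (1630, 1783): Δ = (352.92, -366.72); |Δ| = √(352.92² + -366.72²) ≈ 508.95.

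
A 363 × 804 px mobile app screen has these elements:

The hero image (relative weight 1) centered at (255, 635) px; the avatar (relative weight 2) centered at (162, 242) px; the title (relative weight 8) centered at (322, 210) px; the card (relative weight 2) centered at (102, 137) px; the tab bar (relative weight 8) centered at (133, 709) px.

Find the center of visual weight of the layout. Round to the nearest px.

(211, 416)

Weights sum to 1 + 2 + 8 + 2 + 8 = 21.
Σw·x = 1·255 + 2·162 + 8·322 + 2·102 + 8·133 = 4423, so x̄ = 4423/21 ≈ 210.62.
Σw·y = 1·635 + 2·242 + 8·210 + 2·137 + 8·709 = 8745, so ȳ = 8745/21 ≈ 416.43.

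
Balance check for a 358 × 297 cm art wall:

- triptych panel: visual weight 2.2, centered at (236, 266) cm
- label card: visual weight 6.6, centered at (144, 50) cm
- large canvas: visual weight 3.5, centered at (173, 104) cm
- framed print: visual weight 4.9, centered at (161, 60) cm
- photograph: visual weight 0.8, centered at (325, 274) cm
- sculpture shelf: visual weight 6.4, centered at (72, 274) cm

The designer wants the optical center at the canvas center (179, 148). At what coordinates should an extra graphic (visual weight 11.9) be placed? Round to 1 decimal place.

(244.8, 153.5)

With the extra graphic, Σw becomes 2.2 + 6.6 + 3.5 + 4.9 + 0.8 + 6.4 + 11.9 = 36.3.
x: target moment 36.3×179 = 6497.7; current 2.2·236 + 6.6·144 + 3.5·173 + 4.9·161 + 0.8·325 + 6.4·72 = 3584.8; the extra graphic supplies 2912.9, so x = 2912.9/11.9 ≈ 244.78.
y: target moment 36.3×148 = 5372.4; current 2.2·266 + 6.6·50 + 3.5·104 + 4.9·60 + 0.8·274 + 6.4·274 = 3546.0; the extra graphic supplies 1826.4, so y = 1826.4/11.9 ≈ 153.48.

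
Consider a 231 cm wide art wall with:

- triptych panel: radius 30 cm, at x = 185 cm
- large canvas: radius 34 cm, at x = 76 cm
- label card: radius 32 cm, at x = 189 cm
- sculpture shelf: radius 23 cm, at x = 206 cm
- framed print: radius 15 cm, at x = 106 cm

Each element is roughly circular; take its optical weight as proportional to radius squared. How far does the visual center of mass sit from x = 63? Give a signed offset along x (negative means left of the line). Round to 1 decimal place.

≈ 88.5 cm

Weights ∝ r²: triptych panel 30² = 900, large canvas 34² = 1156, label card 32² = 1024, sculpture shelf 23² = 529, framed print 15² = 225; Σw = 3834.
x: (900·185 + 1156·76 + 1024·189 + 529·206 + 225·106) / 3834 = 580716 / 3834 ≈ 151.46
Difference: 151.46 − 63 ≈ 88.46.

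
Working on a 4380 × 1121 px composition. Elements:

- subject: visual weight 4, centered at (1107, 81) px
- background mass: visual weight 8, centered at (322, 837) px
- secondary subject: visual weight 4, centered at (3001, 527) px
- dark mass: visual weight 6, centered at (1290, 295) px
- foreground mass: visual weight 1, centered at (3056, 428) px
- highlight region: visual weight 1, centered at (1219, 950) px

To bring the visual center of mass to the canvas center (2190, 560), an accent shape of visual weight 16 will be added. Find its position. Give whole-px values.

With the accent shape, Σw becomes 4 + 8 + 4 + 6 + 1 + 1 + 16 = 40.
x: need Σw·x = 40·2190 = 87600. Existing = 4·1107 + 8·322 + 4·3001 + 6·1290 + 1·3056 + 1·1219 = 31023. Remainder 56577 / 16 ≈ 3536.06.
y: need Σw·y = 40·560 = 22400. Existing = 4·81 + 8·837 + 4·527 + 6·295 + 1·428 + 1·950 = 12276. Remainder 10124 / 16 ≈ 632.75.

(3536, 633)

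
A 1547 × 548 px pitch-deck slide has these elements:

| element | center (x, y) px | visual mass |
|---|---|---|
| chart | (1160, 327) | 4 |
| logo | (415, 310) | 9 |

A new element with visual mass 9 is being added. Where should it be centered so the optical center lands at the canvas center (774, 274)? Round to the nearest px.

(961, 214)

New total weight: (4 + 9) + 9 = 22.
Along x: (8375 + 9·x) / 22 = 774 (existing moment 4·1160 + 9·415 = 8375) ⇒ x = (17028 − 8375) / 9 ≈ 961.44.
Along y: (4098 + 9·y) / 22 = 274 (existing moment 4·327 + 9·310 = 4098) ⇒ y = (6028 − 4098) / 9 ≈ 214.44.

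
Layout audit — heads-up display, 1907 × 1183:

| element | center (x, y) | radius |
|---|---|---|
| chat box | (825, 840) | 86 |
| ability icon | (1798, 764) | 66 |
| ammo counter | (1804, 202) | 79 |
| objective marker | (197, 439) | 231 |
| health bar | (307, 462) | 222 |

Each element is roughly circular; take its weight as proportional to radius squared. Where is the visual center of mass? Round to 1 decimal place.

(421.4, 472.5)

Weights ∝ r²: chat box 86² = 7396, ability icon 66² = 4356, ammo counter 79² = 6241, objective marker 231² = 53361, health bar 222² = 49284; Σw = 120638.
x: (7396·825 + 4356·1798 + 6241·1804 + 53361·197 + 49284·307) / 120638 = 50834857 / 120638 ≈ 421.38
y: (7396·840 + 4356·764 + 6241·202 + 53361·439 + 49284·462) / 120638 = 56995993 / 120638 ≈ 472.45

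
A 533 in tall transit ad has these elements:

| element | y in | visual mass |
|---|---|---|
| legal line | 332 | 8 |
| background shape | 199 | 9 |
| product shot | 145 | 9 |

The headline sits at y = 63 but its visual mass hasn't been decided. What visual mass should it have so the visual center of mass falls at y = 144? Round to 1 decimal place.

w ≈ 24.8

Known weights sum to 8 + 9 + 9 = 26; their moment is 8·332 + 9·199 + 9·145 = 5752.
Balance at y = 144 requires (5752 + w·63) / (26 + w) = 144.
Rearranging, w·(63 − 144) = 144·26 − 5752 = -2008, so w ≈ -2008/-81 = 24.79.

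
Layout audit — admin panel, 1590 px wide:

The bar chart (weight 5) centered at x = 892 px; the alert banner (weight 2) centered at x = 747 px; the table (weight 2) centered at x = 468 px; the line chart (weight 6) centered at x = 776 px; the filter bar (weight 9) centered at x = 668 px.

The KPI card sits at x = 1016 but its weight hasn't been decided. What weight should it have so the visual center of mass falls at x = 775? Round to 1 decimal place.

Existing Σw = 24 (5 + 2 + 2 + 6 + 9); existing moment 5·892 + 2·747 + 2·468 + 6·776 + 9·668 = 17558.
Set Σw·x/Σw = 775: (17558 + 1016w) = 775·(24 + w).
Solving: w = (775·24 − 17558) / (1016 − 775) = 1042 / 241 ≈ 4.32.

w ≈ 4.3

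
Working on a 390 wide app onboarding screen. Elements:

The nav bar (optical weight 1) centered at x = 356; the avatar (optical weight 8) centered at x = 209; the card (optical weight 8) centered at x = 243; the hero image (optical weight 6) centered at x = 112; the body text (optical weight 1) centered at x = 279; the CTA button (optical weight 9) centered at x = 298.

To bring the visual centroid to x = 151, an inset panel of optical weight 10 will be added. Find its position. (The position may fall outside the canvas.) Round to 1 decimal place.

x ≈ -111.2

With the inset panel, Σw becomes 1 + 8 + 8 + 6 + 1 + 9 + 10 = 43.
x: need Σw·x = 43·151 = 6493. Existing = 1·356 + 8·209 + 8·243 + 6·112 + 1·279 + 9·298 = 7605. Remainder -1112 / 10 ≈ -111.20.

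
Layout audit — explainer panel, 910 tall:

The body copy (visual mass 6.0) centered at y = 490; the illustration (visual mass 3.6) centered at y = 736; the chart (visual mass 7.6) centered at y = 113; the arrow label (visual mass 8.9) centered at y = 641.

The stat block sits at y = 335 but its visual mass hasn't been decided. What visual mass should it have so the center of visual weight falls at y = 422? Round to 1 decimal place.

w ≈ 13.1

Existing Σw = 26.1 (6.0 + 3.6 + 7.6 + 8.9); existing moment 6.0·490 + 3.6·736 + 7.6·113 + 8.9·641 = 12153.3.
For the centroid to hit 422: (12153.3 + w·335) / (26.1 + w) = 422.
Rearranging, w·(335 − 422) = 422·26.1 − 12153.3 = -1139.1, so w ≈ -1139.1/-87 = 13.09.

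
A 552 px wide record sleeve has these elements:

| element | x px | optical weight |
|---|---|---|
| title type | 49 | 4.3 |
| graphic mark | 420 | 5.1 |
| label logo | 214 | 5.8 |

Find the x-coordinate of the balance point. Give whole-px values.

x ≈ 236

Weights sum to 4.3 + 5.1 + 5.8 = 15.2.
x-moment: 4.3·49 + 5.1·420 + 5.8·214 = 3593.9; centroid 3593.9/15.2 ≈ 236.44.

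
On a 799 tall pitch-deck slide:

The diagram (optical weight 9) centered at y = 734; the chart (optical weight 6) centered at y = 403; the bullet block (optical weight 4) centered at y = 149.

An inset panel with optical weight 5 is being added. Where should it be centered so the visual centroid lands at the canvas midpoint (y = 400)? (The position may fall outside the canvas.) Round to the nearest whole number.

y ≈ -4

After adding the inset panel, total weight = 9 + 6 + 4 + 5 = 24.
y: need Σw·y = 24·400 = 9600. Existing = 9·734 + 6·403 + 4·149 = 9620. Remainder -20 / 5 ≈ -4.00.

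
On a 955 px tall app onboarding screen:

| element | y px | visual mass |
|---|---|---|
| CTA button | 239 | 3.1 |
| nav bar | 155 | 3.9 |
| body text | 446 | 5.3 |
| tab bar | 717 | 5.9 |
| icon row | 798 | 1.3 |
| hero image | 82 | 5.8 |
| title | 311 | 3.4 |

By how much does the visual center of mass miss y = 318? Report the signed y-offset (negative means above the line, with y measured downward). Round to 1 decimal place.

≈ 48.2 px

Weights sum to 3.1 + 3.9 + 5.3 + 5.9 + 1.3 + 5.8 + 3.4 = 28.7.
Σw·y = 10509.9; ȳ = 10509.9/28.7 ≈ 366.20.
Difference: 366.20 − 318 ≈ 48.20.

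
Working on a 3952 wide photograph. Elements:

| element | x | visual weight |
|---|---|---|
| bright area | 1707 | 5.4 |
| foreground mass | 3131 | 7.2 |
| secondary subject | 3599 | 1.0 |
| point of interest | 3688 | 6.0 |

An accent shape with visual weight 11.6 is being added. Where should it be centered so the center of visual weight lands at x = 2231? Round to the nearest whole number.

x ≈ 1045

With the accent shape, Σw becomes 5.4 + 7.2 + 1.0 + 6.0 + 11.6 = 31.2.
x: target moment 31.2×2231 = 69607.2; current 5.4·1707 + 7.2·3131 + 1.0·3599 + 6.0·3688 = 57488.0; the accent shape supplies 12119.2, so x = 12119.2/11.6 ≈ 1044.76.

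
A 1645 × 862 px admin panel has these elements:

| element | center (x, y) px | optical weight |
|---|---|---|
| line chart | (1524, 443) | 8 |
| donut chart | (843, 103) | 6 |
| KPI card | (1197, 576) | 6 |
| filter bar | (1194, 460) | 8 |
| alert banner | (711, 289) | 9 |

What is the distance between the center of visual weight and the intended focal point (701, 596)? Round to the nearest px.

Weights sum to 8 + 6 + 6 + 8 + 9 = 37.
x: (8·1524 + 6·843 + 6·1197 + 8·1194 + 9·711) / 37 = 40383 / 37 ≈ 1091.43
y: (8·443 + 6·103 + 6·576 + 8·460 + 9·289) / 37 = 13899 / 37 ≈ 375.65
Offset from (701, 596): Δx ≈ 390.43, Δy ≈ -220.35; distance = √(Δx² + Δy²) ≈ 448.32.

≈ 448 px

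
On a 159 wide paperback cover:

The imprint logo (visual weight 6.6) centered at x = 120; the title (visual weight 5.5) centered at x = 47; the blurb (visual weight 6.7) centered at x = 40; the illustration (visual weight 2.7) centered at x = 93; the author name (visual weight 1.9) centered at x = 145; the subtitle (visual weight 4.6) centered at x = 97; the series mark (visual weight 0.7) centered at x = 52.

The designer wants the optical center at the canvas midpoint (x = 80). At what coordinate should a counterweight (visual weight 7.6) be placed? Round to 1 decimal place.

After adding the counterweight, total weight = 6.6 + 5.5 + 6.7 + 2.7 + 1.9 + 4.6 + 0.7 + 7.6 = 36.3.
x: target moment 36.3×80 = 2904.0; current 6.6·120 + 5.5·47 + 6.7·40 + 2.7·93 + 1.9·145 + 4.6·97 + 0.7·52 = 2327.7; the counterweight supplies 576.3, so x = 576.3/7.6 ≈ 75.83.

x ≈ 75.8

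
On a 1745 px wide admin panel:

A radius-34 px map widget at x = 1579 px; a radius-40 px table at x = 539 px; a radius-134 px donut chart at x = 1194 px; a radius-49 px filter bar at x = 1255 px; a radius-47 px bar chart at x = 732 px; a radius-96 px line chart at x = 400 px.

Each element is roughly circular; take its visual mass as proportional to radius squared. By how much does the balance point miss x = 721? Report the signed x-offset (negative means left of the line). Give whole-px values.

≈ 218 px

r² weights: map widget 34² = 1156, table 40² = 1600, donut chart 134² = 17956, filter bar 49² = 2401, bar chart 47² = 2209, line chart 96² = 9216. Total = 34538.
x: (1156·1579 + 1600·539 + 17956·1194 + 2401·1255 + 2209·732 + 9216·400) / 34538 = 32443831 / 34538 ≈ 939.37
Against x = 721, that's 939.37 − 721 = 218.37.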